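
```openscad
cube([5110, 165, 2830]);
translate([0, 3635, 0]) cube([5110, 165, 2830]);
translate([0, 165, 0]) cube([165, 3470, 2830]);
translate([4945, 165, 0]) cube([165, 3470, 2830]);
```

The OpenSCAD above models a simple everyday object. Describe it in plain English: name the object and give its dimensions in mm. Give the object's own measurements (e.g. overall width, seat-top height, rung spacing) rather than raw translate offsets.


The wall frame of a small rectangular building: four walls, each 2830 mm tall and 165 mm thick, enclosing a footprint 5110 mm (x) by 3800 mm (y) outside-to-outside, with no floor or roof. The front and back walls (the −y and +y sides) span the full width; the two side walls fit between them.


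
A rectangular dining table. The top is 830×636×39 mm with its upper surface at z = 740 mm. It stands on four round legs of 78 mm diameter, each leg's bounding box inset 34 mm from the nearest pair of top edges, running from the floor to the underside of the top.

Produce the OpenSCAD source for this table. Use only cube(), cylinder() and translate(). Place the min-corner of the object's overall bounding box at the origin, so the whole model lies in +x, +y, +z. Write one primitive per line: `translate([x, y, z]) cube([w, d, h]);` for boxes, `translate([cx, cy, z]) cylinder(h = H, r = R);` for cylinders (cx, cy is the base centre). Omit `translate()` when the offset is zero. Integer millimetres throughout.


// leg_h = 740 - 39 = 701
translate([0, 0, 701]) cube([830, 636, 39]);
translate([73, 73, 0]) cylinder(h = 701, r = 39);
translate([757, 73, 0]) cylinder(h = 701, r = 39);
translate([73, 563, 0]) cylinder(h = 701, r = 39);
translate([757, 563, 0]) cylinder(h = 701, r = 39);


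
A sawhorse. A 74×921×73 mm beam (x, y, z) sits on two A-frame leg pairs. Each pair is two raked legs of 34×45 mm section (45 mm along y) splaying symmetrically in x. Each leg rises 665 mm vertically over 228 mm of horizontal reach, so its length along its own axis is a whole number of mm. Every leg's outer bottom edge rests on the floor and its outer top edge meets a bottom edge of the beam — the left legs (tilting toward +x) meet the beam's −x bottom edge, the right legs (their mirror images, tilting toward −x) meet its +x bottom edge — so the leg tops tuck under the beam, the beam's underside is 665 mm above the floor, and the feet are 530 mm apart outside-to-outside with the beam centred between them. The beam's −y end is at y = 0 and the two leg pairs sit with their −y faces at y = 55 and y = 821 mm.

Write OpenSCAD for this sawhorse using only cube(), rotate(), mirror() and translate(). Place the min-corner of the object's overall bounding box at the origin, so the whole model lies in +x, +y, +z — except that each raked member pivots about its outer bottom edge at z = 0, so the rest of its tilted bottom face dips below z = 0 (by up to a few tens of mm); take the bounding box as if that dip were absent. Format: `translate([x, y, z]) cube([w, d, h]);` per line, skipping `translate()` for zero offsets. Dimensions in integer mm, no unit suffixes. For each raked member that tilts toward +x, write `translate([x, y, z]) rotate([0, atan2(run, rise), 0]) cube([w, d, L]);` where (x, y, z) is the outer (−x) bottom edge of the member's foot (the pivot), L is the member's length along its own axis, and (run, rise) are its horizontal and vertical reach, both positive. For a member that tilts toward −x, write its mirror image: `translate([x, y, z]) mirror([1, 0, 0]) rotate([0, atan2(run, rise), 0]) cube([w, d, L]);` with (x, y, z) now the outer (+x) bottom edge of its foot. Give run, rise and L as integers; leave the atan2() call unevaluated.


// leg length = √(228² + 665²) = 703
// right-leg outer foot x = 2·228 + 74 = 530
// beam min-corner = (228, 0, 665)
translate([228, 0, 665]) cube([74, 921, 73]);
translate([0, 55, 0]) rotate([0, atan2(228, 665), 0]) cube([34, 45, 703]);
translate([530, 55, 0]) mirror([1, 0, 0]) rotate([0, atan2(228, 665), 0]) cube([34, 45, 703]);
translate([0, 821, 0]) rotate([0, atan2(228, 665), 0]) cube([34, 45, 703]);
translate([530, 821, 0]) mirror([1, 0, 0]) rotate([0, atan2(228, 665), 0]) cube([34, 45, 703]);


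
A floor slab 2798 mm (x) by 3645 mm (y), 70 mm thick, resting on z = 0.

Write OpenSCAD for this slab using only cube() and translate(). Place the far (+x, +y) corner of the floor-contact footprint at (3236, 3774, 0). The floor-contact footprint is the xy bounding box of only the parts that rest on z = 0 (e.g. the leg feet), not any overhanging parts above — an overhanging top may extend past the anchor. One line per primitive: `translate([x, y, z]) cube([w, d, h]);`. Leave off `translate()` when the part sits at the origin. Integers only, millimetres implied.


translate([438, 129, 0]) cube([2798, 3645, 70]);


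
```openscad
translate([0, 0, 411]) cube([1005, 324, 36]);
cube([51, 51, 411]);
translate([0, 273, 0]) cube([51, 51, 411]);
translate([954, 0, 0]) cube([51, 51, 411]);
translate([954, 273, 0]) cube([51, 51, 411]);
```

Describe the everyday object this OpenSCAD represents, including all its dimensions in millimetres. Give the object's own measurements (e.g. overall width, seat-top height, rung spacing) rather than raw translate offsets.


A bench: a 1005×324 mm seat slab, 36 mm thick, top at z = 447 mm, on four 51×51 mm square legs flush with the seat corners and standing on z = 0.


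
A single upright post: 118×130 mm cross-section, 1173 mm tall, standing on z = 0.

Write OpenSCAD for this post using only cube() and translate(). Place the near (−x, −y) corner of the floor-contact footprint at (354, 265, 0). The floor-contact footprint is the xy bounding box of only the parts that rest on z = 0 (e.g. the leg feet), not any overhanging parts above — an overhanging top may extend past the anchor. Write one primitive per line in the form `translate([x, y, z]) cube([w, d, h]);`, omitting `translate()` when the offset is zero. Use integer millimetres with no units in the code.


translate([354, 265, 0]) cube([118, 130, 1173]);


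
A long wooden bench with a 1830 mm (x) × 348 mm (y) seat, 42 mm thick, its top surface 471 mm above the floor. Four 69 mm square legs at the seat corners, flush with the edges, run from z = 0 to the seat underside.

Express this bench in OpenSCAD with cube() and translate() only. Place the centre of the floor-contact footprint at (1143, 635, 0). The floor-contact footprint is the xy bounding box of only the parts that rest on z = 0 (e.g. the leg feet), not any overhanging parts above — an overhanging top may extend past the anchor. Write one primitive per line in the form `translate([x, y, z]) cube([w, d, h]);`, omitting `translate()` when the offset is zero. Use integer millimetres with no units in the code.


translate([228, 461, 429]) cube([1830, 348, 42]);
translate([228, 461, 0]) cube([69, 69, 429]);
translate([228, 740, 0]) cube([69, 69, 429]);
translate([1989, 461, 0]) cube([69, 69, 429]);
translate([1989, 740, 0]) cube([69, 69, 429]);


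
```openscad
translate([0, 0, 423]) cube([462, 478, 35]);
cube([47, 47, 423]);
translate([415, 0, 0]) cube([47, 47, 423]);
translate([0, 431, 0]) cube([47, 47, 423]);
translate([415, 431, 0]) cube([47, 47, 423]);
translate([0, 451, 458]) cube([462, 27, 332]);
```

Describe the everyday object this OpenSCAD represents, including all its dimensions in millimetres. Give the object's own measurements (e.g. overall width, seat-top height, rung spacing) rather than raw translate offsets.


A chair. The seat is a 462×478×35 mm slab with its top at z = 458 mm, on four 47×47 mm corner legs (flush with the seat edges, standing on z = 0). A flat backrest 27 mm thick, 332 mm tall, spans the full seat width and rises from the seat top along its +y edge, rear face flush with the rear of the seat.


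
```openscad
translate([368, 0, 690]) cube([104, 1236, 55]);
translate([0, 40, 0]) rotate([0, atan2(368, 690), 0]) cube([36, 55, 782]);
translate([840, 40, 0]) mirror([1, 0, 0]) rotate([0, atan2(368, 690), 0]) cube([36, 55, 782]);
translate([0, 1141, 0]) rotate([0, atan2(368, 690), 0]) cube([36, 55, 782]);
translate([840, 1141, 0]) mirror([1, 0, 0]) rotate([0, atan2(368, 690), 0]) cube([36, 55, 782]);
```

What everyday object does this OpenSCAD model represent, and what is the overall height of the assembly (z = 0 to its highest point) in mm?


A sawhorse. The overall height is 745 mm.

A beam across two mirrored pairs of raked legs — a sawhorse. The beam's underside is at z = 690 (matching the legs' vertical rise in atan2(368, 690)) and the beam is 55 mm tall, so its top is at 690 + 55 = 745 mm. The raked legs top out at the beam's underside, so that is the highest point.


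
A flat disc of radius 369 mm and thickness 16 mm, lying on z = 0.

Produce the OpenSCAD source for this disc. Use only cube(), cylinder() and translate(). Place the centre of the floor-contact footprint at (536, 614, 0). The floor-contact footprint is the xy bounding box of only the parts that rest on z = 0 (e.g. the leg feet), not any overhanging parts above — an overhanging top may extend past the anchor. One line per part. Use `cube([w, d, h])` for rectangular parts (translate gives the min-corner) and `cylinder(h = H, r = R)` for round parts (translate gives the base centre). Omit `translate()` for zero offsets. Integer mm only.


translate([536, 614, 0]) cylinder(h = 16, r = 369);


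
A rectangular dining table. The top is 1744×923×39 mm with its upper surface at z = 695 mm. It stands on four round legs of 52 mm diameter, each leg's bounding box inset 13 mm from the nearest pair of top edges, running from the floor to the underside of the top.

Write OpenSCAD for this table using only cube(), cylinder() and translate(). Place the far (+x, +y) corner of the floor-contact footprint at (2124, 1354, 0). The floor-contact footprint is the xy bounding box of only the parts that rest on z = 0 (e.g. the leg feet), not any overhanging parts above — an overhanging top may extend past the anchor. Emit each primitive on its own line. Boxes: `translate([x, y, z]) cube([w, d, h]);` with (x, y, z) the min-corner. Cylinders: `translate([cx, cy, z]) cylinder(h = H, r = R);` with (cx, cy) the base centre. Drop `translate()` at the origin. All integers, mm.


translate([393, 444, 656]) cube([1744, 923, 39]);
translate([432, 483, 0]) cylinder(h = 656, r = 26);
translate([2098, 483, 0]) cylinder(h = 656, r = 26);
translate([432, 1328, 0]) cylinder(h = 656, r = 26);
translate([2098, 1328, 0]) cylinder(h = 656, r = 26);


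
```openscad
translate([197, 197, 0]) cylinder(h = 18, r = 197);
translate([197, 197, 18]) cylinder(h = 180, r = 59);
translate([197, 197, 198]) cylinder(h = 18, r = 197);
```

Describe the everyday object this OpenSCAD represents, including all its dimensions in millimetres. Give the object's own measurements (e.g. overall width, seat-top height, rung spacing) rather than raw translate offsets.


A spool: two coaxial disc flanges of radius 197 mm and thickness 18 mm, joined by a core cylinder of radius 59 mm and height 180 mm. The lower flange rests on z = 0 and the three cylinders share a vertical axis.


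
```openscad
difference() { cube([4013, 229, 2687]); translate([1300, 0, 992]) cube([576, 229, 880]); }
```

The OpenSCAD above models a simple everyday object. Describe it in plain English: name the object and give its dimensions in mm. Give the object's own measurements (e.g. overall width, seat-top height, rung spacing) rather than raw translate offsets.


A wall 4013 mm long (x), 229 mm thick (y), 2687 mm tall, with a rectangular window opening cut through it. The opening is 576 mm wide and 880 mm tall; its sill is at z = 992 mm and its near (−x) edge is 1300 mm from the wall's −x end. The opening passes through the full wall thickness.


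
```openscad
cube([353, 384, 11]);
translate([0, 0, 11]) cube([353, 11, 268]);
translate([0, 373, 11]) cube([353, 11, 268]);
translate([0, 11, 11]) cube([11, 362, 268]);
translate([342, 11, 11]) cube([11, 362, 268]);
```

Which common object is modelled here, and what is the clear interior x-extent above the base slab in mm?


An open box. The internal width is 331 mm.

A 353×384 base slab with four walls standing on it — an open box. The base is 353 mm wide and the walls are 11 mm thick, so the internal width is 353 − 2 × 11 = 331 mm.


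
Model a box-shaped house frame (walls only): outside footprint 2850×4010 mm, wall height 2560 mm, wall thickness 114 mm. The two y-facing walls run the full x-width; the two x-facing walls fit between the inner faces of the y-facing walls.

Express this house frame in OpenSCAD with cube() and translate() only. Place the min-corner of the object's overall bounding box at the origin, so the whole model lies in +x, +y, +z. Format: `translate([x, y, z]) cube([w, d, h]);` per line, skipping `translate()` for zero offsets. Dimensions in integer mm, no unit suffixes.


cube([2850, 114, 2560]);
translate([0, 3896, 0]) cube([2850, 114, 2560]);
translate([0, 114, 0]) cube([114, 3782, 2560]);
translate([2736, 114, 0]) cube([114, 3782, 2560]);


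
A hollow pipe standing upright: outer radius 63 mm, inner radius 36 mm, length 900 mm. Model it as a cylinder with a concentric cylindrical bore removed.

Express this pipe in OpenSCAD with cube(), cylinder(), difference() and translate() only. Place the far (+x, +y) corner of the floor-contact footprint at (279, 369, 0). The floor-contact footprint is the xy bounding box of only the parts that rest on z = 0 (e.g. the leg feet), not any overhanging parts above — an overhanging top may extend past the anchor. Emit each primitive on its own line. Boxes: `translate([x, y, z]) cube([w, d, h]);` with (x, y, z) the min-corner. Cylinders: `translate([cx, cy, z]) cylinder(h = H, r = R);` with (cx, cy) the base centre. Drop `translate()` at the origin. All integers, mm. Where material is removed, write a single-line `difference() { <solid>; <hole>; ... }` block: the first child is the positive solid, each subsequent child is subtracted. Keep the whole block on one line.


difference() { translate([216, 306, 0]) cylinder(h = 900, r = 63); translate([216, 306, 0]) cylinder(h = 900, r = 36); }


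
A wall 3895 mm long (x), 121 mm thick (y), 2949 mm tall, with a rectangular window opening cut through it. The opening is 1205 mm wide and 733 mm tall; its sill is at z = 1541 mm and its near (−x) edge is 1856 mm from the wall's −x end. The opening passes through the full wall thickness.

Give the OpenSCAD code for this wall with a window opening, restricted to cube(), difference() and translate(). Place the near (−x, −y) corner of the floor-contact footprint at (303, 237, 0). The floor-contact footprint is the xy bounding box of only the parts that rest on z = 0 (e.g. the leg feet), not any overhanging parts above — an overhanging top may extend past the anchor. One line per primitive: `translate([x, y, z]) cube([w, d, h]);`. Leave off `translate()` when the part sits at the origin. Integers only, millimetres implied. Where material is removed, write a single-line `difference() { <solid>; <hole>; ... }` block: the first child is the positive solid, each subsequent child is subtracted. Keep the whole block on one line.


difference() { translate([303, 237, 0]) cube([3895, 121, 2949]); translate([2159, 237, 1541]) cube([1205, 121, 733]); }


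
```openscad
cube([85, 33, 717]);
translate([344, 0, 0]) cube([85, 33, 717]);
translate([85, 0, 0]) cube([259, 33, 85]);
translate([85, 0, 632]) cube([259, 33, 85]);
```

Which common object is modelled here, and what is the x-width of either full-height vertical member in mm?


A picture frame. The border width is 85 mm.

Four thin pieces enclosing a rectangular opening — a picture frame. The two full-height stiles are 717 mm tall; the top rail sits at z = 632 and is 85 mm tall, so the border above the opening is 717 − 632 = 85 mm, matching the stile x-width.


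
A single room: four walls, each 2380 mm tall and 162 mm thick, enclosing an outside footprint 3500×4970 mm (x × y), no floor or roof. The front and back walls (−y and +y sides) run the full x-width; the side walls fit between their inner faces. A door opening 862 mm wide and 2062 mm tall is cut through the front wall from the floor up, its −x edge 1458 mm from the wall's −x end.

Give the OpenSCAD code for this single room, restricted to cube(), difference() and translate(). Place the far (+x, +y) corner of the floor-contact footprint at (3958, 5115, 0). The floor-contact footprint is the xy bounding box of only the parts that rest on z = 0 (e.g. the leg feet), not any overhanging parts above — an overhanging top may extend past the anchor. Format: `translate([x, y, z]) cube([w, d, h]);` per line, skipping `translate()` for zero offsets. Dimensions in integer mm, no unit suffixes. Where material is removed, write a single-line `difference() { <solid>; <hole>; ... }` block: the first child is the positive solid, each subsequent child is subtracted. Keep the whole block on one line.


difference() { translate([458, 145, 0]) cube([3500, 162, 2380]); translate([1916, 145, 0]) cube([862, 162, 2062]); }
translate([458, 4953, 0]) cube([3500, 162, 2380]);
translate([458, 307, 0]) cube([162, 4646, 2380]);
translate([3796, 307, 0]) cube([162, 4646, 2380]);


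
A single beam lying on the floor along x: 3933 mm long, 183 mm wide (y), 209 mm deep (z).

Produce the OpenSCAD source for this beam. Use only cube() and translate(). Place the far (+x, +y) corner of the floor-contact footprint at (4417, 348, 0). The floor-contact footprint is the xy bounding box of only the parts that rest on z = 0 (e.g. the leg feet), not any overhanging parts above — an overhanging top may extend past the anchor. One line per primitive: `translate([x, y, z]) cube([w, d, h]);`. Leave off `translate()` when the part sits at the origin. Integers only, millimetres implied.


translate([484, 165, 0]) cube([3933, 183, 209]);


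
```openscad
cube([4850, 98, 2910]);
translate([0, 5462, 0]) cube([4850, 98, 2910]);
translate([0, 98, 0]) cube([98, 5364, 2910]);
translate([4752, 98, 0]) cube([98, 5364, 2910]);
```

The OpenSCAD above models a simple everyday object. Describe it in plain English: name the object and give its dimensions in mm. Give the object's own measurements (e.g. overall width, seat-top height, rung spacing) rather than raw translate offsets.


The wall frame of a small rectangular building: four walls, each 2910 mm tall and 98 mm thick, enclosing a footprint 4850 mm (x) by 5560 mm (y) outside-to-outside, with no floor or roof. The front and back walls (the −y and +y sides) span the full width; the two side walls fit between them.


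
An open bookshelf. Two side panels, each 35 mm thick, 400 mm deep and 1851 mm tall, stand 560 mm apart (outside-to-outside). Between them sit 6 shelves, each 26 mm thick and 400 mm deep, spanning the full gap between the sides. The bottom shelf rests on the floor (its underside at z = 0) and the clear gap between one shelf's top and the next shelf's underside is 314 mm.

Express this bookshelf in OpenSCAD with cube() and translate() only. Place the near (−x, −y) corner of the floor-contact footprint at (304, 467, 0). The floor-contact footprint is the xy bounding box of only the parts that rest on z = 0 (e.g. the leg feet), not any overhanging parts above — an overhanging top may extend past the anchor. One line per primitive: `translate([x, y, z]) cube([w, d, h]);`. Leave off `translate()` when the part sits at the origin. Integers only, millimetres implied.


translate([304, 467, 0]) cube([35, 400, 1851]);
translate([829, 467, 0]) cube([35, 400, 1851]);
translate([339, 467, 0]) cube([490, 400, 26]);
translate([339, 467, 340]) cube([490, 400, 26]);
translate([339, 467, 680]) cube([490, 400, 26]);
translate([339, 467, 1020]) cube([490, 400, 26]);
translate([339, 467, 1360]) cube([490, 400, 26]);
translate([339, 467, 1700]) cube([490, 400, 26]);


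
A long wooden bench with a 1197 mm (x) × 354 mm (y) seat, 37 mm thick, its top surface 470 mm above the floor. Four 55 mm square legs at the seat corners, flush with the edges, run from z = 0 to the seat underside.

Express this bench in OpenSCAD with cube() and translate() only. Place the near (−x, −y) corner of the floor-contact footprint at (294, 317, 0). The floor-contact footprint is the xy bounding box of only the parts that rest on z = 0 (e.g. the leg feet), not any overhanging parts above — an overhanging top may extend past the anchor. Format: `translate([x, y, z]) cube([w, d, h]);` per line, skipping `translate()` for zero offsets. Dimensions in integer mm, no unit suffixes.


translate([294, 317, 433]) cube([1197, 354, 37]);
translate([294, 317, 0]) cube([55, 55, 433]);
translate([294, 616, 0]) cube([55, 55, 433]);
translate([1436, 317, 0]) cube([55, 55, 433]);
translate([1436, 616, 0]) cube([55, 55, 433]);


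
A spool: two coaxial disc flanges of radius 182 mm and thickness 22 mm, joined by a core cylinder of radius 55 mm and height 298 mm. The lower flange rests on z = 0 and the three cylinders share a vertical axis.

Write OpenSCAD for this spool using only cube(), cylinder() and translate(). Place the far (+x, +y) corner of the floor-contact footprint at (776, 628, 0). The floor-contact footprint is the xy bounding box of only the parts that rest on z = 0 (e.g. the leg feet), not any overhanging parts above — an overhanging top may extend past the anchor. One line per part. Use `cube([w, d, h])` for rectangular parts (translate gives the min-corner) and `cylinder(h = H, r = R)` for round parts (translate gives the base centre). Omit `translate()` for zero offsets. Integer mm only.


translate([594, 446, 0]) cylinder(h = 22, r = 182);
translate([594, 446, 22]) cylinder(h = 298, r = 55);
translate([594, 446, 320]) cylinder(h = 22, r = 182);


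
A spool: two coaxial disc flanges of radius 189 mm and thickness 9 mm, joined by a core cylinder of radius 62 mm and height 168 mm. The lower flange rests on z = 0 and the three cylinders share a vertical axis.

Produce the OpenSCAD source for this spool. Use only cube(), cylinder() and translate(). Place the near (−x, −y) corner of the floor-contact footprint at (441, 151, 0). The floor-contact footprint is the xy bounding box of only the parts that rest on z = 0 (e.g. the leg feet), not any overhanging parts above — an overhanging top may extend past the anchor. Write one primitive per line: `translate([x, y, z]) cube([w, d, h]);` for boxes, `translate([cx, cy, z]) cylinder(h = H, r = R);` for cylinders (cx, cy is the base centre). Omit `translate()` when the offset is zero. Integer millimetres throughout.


translate([630, 340, 0]) cylinder(h = 9, r = 189);
translate([630, 340, 9]) cylinder(h = 168, r = 62);
translate([630, 340, 177]) cylinder(h = 9, r = 189);


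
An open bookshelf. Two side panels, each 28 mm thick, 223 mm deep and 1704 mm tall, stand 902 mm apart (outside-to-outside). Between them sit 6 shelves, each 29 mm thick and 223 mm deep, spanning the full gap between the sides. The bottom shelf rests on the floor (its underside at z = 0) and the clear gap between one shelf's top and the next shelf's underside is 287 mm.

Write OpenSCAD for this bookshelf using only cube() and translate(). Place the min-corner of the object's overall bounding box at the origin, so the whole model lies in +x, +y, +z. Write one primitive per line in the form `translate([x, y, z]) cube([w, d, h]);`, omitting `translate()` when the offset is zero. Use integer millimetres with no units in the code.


cube([28, 223, 1704]);
translate([874, 0, 0]) cube([28, 223, 1704]);
translate([28, 0, 0]) cube([846, 223, 29]);
translate([28, 0, 316]) cube([846, 223, 29]);
translate([28, 0, 632]) cube([846, 223, 29]);
translate([28, 0, 948]) cube([846, 223, 29]);
translate([28, 0, 1264]) cube([846, 223, 29]);
translate([28, 0, 1580]) cube([846, 223, 29]);


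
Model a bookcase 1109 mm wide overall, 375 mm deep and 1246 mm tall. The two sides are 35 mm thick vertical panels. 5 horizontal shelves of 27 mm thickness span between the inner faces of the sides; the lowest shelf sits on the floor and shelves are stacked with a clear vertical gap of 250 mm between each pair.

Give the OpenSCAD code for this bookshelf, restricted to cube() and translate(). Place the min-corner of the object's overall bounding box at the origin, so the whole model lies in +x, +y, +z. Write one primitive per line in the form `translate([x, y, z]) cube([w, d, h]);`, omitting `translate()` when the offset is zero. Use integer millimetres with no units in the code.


cube([35, 375, 1246]);
translate([1074, 0, 0]) cube([35, 375, 1246]);
translate([35, 0, 0]) cube([1039, 375, 27]);
translate([35, 0, 277]) cube([1039, 375, 27]);
translate([35, 0, 554]) cube([1039, 375, 27]);
translate([35, 0, 831]) cube([1039, 375, 27]);
translate([35, 0, 1108]) cube([1039, 375, 27]);


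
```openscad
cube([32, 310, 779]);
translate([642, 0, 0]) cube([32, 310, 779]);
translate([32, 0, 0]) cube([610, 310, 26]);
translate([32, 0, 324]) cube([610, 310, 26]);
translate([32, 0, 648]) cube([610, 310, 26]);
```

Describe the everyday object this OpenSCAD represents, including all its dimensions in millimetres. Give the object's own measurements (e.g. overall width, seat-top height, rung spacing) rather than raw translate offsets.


An open bookshelf. Two side panels, each 32 mm thick, 310 mm deep and 779 mm tall, stand 674 mm apart (outside-to-outside). Between them sit 3 shelves, each 26 mm thick and 310 mm deep, spanning the full gap between the sides. The bottom shelf rests on the floor (its underside at z = 0) and the clear gap between one shelf's top and the next shelf's underside is 298 mm.


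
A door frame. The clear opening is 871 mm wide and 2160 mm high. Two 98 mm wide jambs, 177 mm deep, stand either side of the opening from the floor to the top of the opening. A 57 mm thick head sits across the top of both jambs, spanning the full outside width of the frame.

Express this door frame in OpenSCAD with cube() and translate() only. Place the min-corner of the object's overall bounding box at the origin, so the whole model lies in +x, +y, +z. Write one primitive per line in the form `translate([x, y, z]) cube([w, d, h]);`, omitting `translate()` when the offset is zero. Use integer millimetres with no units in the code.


cube([98, 177, 2160]);
translate([969, 0, 0]) cube([98, 177, 2160]);
translate([0, 0, 2160]) cube([1067, 177, 57]);


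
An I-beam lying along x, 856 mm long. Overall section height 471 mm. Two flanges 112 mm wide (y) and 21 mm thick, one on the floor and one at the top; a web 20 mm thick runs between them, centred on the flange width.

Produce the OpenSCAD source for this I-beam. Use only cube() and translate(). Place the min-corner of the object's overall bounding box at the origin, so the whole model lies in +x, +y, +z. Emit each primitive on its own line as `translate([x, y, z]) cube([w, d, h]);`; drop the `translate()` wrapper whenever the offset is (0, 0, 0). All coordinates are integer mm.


cube([856, 112, 21]);
translate([0, 46, 21]) cube([856, 20, 429]);
translate([0, 0, 450]) cube([856, 112, 21]);


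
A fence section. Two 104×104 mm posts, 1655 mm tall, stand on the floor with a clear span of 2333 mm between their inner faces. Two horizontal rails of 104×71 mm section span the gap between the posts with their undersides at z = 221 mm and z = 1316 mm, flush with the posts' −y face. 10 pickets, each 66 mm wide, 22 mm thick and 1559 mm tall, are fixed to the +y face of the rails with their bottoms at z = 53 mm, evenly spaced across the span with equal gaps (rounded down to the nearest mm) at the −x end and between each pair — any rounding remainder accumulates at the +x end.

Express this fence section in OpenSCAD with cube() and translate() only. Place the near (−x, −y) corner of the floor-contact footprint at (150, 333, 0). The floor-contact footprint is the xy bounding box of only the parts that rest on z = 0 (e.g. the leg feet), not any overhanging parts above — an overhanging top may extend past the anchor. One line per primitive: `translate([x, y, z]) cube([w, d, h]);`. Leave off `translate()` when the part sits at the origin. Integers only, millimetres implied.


translate([150, 333, 0]) cube([104, 104, 1655]);
translate([2587, 333, 0]) cube([104, 104, 1655]);
translate([254, 333, 221]) cube([2333, 104, 71]);
translate([254, 333, 1316]) cube([2333, 104, 71]);
translate([406, 437, 53]) cube([66, 22, 1559]);
translate([624, 437, 53]) cube([66, 22, 1559]);
translate([842, 437, 53]) cube([66, 22, 1559]);
translate([1060, 437, 53]) cube([66, 22, 1559]);
translate([1278, 437, 53]) cube([66, 22, 1559]);
translate([1496, 437, 53]) cube([66, 22, 1559]);
translate([1714, 437, 53]) cube([66, 22, 1559]);
translate([1932, 437, 53]) cube([66, 22, 1559]);
translate([2150, 437, 53]) cube([66, 22, 1559]);
translate([2368, 437, 53]) cube([66, 22, 1559]);


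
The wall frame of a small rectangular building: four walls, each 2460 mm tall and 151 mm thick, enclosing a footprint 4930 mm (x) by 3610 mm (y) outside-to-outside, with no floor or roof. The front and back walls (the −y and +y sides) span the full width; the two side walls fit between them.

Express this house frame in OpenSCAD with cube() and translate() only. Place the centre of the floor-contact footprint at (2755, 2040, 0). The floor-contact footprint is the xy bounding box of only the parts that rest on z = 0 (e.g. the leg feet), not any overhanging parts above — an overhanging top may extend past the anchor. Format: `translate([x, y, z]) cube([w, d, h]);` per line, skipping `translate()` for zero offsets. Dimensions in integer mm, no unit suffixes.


translate([290, 235, 0]) cube([4930, 151, 2460]);
translate([290, 3694, 0]) cube([4930, 151, 2460]);
translate([290, 386, 0]) cube([151, 3308, 2460]);
translate([5069, 386, 0]) cube([151, 3308, 2460]);


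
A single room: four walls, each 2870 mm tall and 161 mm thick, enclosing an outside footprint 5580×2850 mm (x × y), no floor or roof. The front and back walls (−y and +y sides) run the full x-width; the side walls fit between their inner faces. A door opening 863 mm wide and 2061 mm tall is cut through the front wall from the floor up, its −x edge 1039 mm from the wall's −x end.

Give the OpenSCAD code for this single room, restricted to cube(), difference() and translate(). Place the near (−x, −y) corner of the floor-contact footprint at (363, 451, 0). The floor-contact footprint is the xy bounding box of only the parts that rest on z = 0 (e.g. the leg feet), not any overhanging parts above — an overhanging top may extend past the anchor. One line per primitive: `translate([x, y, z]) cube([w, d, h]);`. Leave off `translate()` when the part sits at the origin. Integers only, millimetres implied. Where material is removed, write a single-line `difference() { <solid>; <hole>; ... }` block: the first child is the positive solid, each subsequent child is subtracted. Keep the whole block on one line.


difference() { translate([363, 451, 0]) cube([5580, 161, 2870]); translate([1402, 451, 0]) cube([863, 161, 2061]); }
translate([363, 3140, 0]) cube([5580, 161, 2870]);
translate([363, 612, 0]) cube([161, 2528, 2870]);
translate([5782, 612, 0]) cube([161, 2528, 2870]);


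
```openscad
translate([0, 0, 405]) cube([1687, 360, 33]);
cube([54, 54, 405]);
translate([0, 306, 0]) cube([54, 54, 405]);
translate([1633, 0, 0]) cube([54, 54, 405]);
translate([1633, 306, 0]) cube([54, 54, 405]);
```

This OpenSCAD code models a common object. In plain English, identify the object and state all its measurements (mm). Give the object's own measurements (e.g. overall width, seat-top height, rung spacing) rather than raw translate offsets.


A bench: a 1687×360 mm seat slab, 33 mm thick, top at z = 438 mm, on four 54×54 mm square legs flush with the seat corners and standing on z = 0.


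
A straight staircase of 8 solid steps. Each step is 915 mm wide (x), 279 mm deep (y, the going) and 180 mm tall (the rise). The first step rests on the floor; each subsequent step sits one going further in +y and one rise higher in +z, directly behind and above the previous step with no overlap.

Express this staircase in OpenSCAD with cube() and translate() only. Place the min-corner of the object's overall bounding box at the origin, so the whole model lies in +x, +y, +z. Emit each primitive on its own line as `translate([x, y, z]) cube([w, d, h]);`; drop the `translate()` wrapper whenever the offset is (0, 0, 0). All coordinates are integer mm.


cube([915, 279, 180]);
translate([0, 279, 180]) cube([915, 279, 180]);
translate([0, 558, 360]) cube([915, 279, 180]);
translate([0, 837, 540]) cube([915, 279, 180]);
translate([0, 1116, 720]) cube([915, 279, 180]);
translate([0, 1395, 900]) cube([915, 279, 180]);
translate([0, 1674, 1080]) cube([915, 279, 180]);
translate([0, 1953, 1260]) cube([915, 279, 180]);


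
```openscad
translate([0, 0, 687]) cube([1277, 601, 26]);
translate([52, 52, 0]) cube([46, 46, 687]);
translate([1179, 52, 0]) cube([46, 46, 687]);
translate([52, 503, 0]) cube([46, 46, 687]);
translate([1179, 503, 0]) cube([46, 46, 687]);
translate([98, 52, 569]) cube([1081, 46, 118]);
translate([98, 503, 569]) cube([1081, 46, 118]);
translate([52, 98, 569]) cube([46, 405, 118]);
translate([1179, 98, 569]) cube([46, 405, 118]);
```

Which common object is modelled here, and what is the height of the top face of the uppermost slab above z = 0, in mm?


A table. The table height is 713 mm.

A 1277×601×26 slab sits at z = 687 on four 46 mm square posts — a table. The top surface is at 687 + 26 = 713 mm.


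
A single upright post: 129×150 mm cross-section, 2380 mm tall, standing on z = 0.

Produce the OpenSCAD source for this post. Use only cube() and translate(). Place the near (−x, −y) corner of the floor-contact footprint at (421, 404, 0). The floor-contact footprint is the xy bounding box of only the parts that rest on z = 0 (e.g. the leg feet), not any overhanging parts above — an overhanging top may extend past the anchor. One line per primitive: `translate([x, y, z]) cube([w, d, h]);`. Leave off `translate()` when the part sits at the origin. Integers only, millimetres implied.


translate([421, 404, 0]) cube([129, 150, 2380]);


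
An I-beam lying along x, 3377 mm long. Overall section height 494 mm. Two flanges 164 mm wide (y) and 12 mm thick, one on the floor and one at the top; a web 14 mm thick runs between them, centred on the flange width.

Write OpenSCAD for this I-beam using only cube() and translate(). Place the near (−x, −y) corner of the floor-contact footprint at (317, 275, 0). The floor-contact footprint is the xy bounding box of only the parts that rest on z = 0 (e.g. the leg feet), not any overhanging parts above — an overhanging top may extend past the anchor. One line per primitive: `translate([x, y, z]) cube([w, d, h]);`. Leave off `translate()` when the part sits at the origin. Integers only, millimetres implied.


translate([317, 275, 0]) cube([3377, 164, 12]);
translate([317, 350, 12]) cube([3377, 14, 470]);
translate([317, 275, 482]) cube([3377, 164, 12]);


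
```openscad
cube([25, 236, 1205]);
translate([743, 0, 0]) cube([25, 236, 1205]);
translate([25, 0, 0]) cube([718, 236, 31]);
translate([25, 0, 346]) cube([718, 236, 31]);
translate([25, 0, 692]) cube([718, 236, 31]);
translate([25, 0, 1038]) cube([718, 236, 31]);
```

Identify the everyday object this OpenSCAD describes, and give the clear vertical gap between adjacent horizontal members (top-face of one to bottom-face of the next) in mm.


A bookshelf. The clear shelf gap is 315 mm.

Two tall side panels with 4 horizontal boards between them — a bookshelf. The first two shelf undersides are at z = 0 and z = 346; with shelf thickness 31, the clear gap is 346 − 0 − 31 = 315 mm.


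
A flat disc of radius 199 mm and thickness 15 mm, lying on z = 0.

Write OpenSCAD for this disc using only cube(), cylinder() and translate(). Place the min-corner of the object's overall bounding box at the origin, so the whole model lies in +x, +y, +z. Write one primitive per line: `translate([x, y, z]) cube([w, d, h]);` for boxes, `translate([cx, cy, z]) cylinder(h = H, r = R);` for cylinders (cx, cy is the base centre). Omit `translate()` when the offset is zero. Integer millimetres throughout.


translate([199, 199, 0]) cylinder(h = 15, r = 199);


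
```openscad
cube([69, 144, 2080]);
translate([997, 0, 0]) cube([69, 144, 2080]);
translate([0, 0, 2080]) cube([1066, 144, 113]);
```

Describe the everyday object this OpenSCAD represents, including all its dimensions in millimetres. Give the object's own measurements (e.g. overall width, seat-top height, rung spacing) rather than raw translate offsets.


A door frame. The clear opening is 928 mm wide and 2080 mm high. Two 69 mm wide jambs, 144 mm deep, stand either side of the opening from the floor to the top of the opening. A 113 mm thick head sits across the top of both jambs, spanning the full outside width of the frame.


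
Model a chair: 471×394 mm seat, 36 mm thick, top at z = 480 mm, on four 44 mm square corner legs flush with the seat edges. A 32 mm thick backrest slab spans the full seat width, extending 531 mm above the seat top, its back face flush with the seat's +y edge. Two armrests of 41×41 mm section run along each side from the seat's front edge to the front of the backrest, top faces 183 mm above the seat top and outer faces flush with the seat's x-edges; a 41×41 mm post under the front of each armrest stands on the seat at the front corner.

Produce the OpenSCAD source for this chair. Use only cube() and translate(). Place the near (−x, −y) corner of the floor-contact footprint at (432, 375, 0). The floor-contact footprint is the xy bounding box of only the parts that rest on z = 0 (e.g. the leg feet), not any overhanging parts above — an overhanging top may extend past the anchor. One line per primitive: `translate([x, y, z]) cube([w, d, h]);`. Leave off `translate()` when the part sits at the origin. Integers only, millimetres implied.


translate([432, 375, 444]) cube([471, 394, 36]);
translate([432, 375, 0]) cube([44, 44, 444]);
translate([859, 375, 0]) cube([44, 44, 444]);
translate([432, 725, 0]) cube([44, 44, 444]);
translate([859, 725, 0]) cube([44, 44, 444]);
translate([432, 737, 480]) cube([471, 32, 531]);
translate([432, 375, 622]) cube([41, 362, 41]);
translate([862, 375, 622]) cube([41, 362, 41]);
translate([432, 375, 480]) cube([41, 41, 142]);
translate([862, 375, 480]) cube([41, 41, 142]);


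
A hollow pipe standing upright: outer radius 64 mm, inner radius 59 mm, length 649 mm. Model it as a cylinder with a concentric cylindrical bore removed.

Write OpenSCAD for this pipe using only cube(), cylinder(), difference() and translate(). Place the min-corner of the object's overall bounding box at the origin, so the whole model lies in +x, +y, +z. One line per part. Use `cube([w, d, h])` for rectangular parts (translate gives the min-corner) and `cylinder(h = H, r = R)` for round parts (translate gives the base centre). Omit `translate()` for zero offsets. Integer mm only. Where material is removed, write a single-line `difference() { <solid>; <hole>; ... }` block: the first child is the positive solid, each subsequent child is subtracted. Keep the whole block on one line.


difference() { translate([64, 64, 0]) cylinder(h = 649, r = 64); translate([64, 64, 0]) cylinder(h = 649, r = 59); }


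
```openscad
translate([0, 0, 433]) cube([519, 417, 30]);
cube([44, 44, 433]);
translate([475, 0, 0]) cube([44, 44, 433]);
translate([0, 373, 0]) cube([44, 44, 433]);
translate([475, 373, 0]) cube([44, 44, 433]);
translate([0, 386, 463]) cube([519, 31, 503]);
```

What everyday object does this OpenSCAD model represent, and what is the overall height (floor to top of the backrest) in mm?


A chair. The overall height is 966 mm.

A slab on four corner posts with a tall panel at the back — a chair. The seat slab sits at z = 433 with thickness 30, and the 503 mm backrest starts at the seat top, so the overall height is 433 + 30 + 503 = 966 mm.
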